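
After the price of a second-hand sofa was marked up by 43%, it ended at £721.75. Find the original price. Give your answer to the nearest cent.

The overall multiplier applied was 1.43.
So the original price was £721.75 ÷ 1.43 ≈ £504.72.

£504.72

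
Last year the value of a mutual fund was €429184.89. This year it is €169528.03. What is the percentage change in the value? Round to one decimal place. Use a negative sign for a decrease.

-60.5%

Change: €169528.03 − €429184.89 = -€259656.86.
Relative to the original: -€259656.86 ÷ €429184.89 ≈ -60.5%.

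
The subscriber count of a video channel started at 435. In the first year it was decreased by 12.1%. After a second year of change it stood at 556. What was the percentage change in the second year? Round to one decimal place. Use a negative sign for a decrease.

After the first year: 435 × 0.879 = 382.365.
Second-year multiplier: 556 ÷ 382.365 ≈ 1.45411.
That is a change of 45.4%.

45.4%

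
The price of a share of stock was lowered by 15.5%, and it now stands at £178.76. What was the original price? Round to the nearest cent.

The overall multiplier applied was 0.845.
So the original price was £178.76 ÷ 0.845 ≈ £211.55.

£211.55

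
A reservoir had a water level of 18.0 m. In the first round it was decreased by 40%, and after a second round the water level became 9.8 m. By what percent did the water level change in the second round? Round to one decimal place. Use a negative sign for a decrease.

After the first round: 18.0 × 0.6 = 10.8.
Second-round multiplier: 9.8 ÷ 10.8 ≈ 0.90741.
That is a change of -9.3%.

-9.3%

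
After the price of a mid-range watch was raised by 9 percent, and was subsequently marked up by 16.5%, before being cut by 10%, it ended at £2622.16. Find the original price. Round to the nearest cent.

£2294.37

Undoing the 10% decrease: £2622.16 ÷ 0.9 ≈ £2913.511111.
Undoing the 16.5% increase: £2913.511111 ÷ 1.165 ≈ £2500.867906.
Undoing the 9% increase: £2500.867906 ÷ 1.09 ≈ £2294.37.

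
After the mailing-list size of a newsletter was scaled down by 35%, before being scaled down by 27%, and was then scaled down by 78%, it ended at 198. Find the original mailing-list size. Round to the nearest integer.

The overall multiplier applied was 0.65 × 0.73 × 0.22 = 0.10439.
So the original mailing-list size was 198 ÷ 0.10439 ≈ 1897.

1897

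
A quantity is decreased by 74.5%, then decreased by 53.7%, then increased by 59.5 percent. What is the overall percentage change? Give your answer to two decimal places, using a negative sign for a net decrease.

The combined multiplier is 0.255 × 0.463 × 1.595 = 0.188313675.
That corresponds to a decrease of 81.17%.

-81.17%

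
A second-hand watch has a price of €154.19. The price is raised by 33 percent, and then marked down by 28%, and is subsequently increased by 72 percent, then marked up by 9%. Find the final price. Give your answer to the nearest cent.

€276.82

Each change multiplies by a factor: 1.33 × 0.72 × 1.72 × 1.09 = 1.79530848.
€154.19 × 1.79530848 = €276.8186145312 ≈ €276.82.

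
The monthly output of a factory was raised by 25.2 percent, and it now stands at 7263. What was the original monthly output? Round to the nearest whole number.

The overall multiplier applied was 1.252.
So the original monthly output was 7263 ÷ 1.252 ≈ 5801.

5801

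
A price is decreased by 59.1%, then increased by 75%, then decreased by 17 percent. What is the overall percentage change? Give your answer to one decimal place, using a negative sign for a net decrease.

-40.6%

The combined multiplier is 0.409 × 1.75 × 0.83 = 0.5940725.
That corresponds to a decrease of 40.6%.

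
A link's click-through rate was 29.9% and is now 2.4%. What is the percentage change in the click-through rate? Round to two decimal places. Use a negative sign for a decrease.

The change is 2.4 − 29.9 = -27.5 percentage points.
Relative to the original 29.9%, that is -27.5 ÷ 29.9 ≈ -91.97%.

-91.97%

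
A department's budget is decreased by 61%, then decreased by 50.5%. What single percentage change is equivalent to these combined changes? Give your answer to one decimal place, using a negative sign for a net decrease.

-80.7%

The combined multiplier is 0.39 × 0.495 = 0.19305.
That corresponds to a decrease of 80.7%.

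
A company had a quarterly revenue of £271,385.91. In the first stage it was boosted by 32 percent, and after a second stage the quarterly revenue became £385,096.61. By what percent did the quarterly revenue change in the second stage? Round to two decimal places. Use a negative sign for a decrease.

After the first stage: £271,385.91 × 1.32 = £358229.4012.
Second-stage multiplier: £385,096.61 ÷ £358229.4012 ≈ 1.075.
That is a change of 7.50%.

7.50%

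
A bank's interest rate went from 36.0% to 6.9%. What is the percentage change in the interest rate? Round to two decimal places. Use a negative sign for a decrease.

-80.83%

The change is 6.9 − 36.0 = -29.1 percentage points.
Relative to the original 36.0%, that is -29.1 ÷ 36.0 ≈ -80.83%.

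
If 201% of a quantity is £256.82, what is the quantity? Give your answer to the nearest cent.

£256.82 ÷ 2.01 ≈ £127.77.

£127.77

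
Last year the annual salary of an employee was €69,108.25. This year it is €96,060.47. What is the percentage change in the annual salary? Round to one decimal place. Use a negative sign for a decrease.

Change: €96,060.47 − €69,108.25 = €26,952.22.
Relative to the original: €26,952.22 ÷ €69,108.25 ≈ 39.0%.

39.0%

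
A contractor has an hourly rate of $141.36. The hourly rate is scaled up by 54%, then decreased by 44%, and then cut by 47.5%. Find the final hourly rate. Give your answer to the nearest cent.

Each change multiplies by a factor: 1.54 × 0.56 × 0.525 = 0.45276.
$141.36 × 0.45276 = $64.0021536 ≈ $64.00.

$64.00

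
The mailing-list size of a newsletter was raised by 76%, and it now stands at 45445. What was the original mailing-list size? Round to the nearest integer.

25821

The overall multiplier applied was 1.76.
So the original mailing-list size was 45445 ÷ 1.76 ≈ 25821.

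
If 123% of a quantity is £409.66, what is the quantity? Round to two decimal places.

£333.06

£409.66 ÷ 1.23 ≈ £333.06.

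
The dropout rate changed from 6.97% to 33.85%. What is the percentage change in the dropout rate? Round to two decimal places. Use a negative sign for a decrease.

385.65%

The change is 33.85 − 6.97 = 26.88 percentage points.
Relative to the original 6.97%, that is 26.88 ÷ 6.97 ≈ 385.65%.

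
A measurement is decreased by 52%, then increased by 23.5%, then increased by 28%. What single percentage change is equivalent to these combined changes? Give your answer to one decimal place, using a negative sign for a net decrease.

-24.1%

A 52% decrease multiplies by 0.48.
Then a 23.5% increase: 0.48 × 1.235 = 0.5928.
Then a 28% increase: 0.5928 × 1.28 = 0.758784.
Overall factor 0.758784, i.e. -24.1%.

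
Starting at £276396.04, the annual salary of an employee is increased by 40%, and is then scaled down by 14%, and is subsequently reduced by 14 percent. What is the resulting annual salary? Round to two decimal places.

Apply the 40% increase: £276396.04 × 1.4 = £386954.456.
14% decrease: £386954.456 × 0.86 = £332780.83216.
Apply the 14% decrease: £332780.83216 × 0.86 = £286191.5156576 ≈ £286191.52.

£286191.52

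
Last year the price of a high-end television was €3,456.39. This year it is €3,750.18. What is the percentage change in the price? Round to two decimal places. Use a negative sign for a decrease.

8.50%

Change: €3,750.18 − €3,456.39 = €293.79.
Relative to the original: €293.79 ÷ €3,456.39 ≈ 8.50%.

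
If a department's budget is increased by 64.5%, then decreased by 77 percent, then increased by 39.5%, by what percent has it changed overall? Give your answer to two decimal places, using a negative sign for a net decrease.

-47.22%

A 64.5% increase multiplies by 1.645.
Then a 77% decrease: 1.645 × 0.23 = 0.37835.
Then a 39.5% increase: 0.37835 × 1.395 = 0.52779825.
Overall factor 0.52779825, i.e. -47.22%.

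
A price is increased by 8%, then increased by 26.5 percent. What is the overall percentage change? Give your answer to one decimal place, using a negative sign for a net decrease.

An 8% increase multiplies by 1.08.
Then a 26.5% increase: 1.08 × 1.265 = 1.3662.
Overall factor 1.3662, i.e. 36.6%.

36.6%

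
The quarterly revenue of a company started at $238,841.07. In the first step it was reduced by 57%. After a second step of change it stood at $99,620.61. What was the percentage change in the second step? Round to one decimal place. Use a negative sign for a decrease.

After the first step: $238,841.07 × 0.43 = $102701.6601.
Second-step multiplier: $99,620.61 ÷ $102701.6601 ≈ 0.97.
That is a change of -3.0%.

-3.0%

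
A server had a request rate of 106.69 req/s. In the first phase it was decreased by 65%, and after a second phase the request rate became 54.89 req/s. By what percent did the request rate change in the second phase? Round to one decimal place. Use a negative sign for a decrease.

47.0%

After the first phase: 106.69 × 0.35 = 37.3415.
Second-phase multiplier: 54.89 ÷ 37.3415 ≈ 1.46995.
That is a change of 47.0%.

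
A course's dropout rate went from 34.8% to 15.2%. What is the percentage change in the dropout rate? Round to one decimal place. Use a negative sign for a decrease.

-56.3%

The change is 15.2 − 34.8 = -19.6 percentage points.
Relative to the original 34.8%, that is -19.6 ÷ 34.8 ≈ -56.3%.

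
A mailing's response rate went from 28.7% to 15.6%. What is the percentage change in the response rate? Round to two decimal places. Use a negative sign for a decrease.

-45.64%

The change is 15.6 − 28.7 = -13.1 percentage points.
Relative to the original 28.7%, that is -13.1 ÷ 28.7 ≈ -45.64%.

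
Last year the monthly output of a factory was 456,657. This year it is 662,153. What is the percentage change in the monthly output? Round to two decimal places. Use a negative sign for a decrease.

Change: 662,153 − 456,657 = 205,496.
Relative to the original: 205,496 ÷ 456,657 ≈ 45.00%.

45.00%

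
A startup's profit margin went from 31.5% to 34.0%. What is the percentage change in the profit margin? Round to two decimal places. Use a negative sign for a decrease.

The change is 34.0 − 31.5 = 2.5 percentage points.
Relative to the original 31.5%, that is 2.5 ÷ 31.5 ≈ 7.94%.

7.94%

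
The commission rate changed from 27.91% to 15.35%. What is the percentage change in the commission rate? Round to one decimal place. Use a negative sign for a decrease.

The change is 15.35 − 27.91 = -12.56 percentage points.
Relative to the original 27.91%, that is -12.56 ÷ 27.91 ≈ -45.0%.

-45.0%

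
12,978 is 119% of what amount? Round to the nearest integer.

10,906

12,978 ÷ 1.19 ≈ 10,906.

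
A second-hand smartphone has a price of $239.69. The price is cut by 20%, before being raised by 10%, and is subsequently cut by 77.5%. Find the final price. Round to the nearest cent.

$47.46

Each change multiplies by a factor: 0.8 × 1.1 × 0.225 = 0.198.
$239.69 × 0.198 = $47.45862 ≈ $47.46.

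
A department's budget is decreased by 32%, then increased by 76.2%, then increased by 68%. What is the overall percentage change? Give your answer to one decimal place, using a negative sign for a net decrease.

101.3%

A 32% decrease multiplies by 0.68.
Then a 76.2% increase: 0.68 × 1.762 = 1.19816.
Then a 68% increase: 1.19816 × 1.68 = 2.0129088.
Overall factor 2.0129088, i.e. 101.3%.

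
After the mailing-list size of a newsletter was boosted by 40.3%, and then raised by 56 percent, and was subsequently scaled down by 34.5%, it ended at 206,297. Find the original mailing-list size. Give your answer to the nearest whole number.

143,903

The overall multiplier applied was 1.403 × 1.56 × 0.655 = 1.4335854.
So the original mailing-list size was 206,297 ÷ 1.4335854 ≈ 143,903.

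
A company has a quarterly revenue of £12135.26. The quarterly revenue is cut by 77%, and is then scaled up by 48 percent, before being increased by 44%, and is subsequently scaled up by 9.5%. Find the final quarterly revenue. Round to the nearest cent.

£6513.51

Each change multiplies by a factor: 0.23 × 1.48 × 1.44 × 1.095 = 0.53674272.
£12135.26 × 0.53674272 = £6513.5124603072 ≈ £6513.51.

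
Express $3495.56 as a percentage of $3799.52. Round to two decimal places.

92.00%

$3495.56 ÷ $3799.52 ≈ 92.00%.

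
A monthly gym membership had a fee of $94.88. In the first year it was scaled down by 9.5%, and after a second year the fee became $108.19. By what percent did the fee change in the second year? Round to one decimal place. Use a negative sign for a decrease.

After the first year: $94.88 × 0.905 = $85.8664.
Second-year multiplier: $108.19 ÷ $85.8664 ≈ 1.25998.
That is a change of 26.0%.

26.0%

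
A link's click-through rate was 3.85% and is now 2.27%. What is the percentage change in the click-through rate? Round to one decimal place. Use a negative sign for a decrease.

The change is 2.27 − 3.85 = -1.58 percentage points.
Relative to the original 3.85%, that is -1.58 ÷ 3.85 ≈ -41.0%.

-41.0%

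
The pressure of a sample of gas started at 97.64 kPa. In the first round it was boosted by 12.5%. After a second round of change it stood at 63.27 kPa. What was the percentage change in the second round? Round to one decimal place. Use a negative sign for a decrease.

After the first round: 97.64 × 1.125 = 109.845.
Second-round multiplier: 63.27 ÷ 109.845 ≈ 0.57599.
That is a change of -42.4%.

-42.4%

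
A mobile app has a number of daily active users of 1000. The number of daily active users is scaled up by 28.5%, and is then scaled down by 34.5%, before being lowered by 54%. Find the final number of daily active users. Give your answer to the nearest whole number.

387

Apply the 28.5% increase: 1000 × 1.285 = 1285.
34.5% decrease: 1285 × 0.655 = 841.675.
Apply the 54% decrease: 841.675 × 0.46 = 387.1705 ≈ 387.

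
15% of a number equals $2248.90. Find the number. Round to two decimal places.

$14992.67

$2248.90 ÷ 0.15 ≈ $14992.67.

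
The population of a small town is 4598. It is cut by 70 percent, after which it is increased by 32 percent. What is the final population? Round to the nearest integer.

1821

70% decrease: 4598 × 0.3 = 1379.4.
32% increase: 1379.4 × 1.32 = 1820.808 ≈ 1821.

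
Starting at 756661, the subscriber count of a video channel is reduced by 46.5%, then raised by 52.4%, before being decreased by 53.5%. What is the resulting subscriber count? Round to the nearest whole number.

286875

Each change multiplies by a factor: 0.535 × 1.524 × 0.465 = 0.3791331.
756661 × 0.3791331 = 286875.2305791 ≈ 286875.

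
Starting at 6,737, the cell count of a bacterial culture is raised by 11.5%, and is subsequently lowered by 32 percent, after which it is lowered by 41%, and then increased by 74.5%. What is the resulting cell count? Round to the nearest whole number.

Apply the 11.5% increase: 6,737 × 1.115 = 7511.755.
Apply the 32% decrease: 7511.755 × 0.68 = 5107.9934.
After the 41% decrease: 5107.9934 × 0.59 = 3013.716106.
Apply the 74.5% increase: 3013.716106 × 1.745 = 5258.93460497 ≈ 5,259.

5,259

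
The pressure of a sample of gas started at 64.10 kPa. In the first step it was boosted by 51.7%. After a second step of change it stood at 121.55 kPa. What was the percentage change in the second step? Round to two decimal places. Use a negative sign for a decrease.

After the first step: 64.10 × 1.517 = 97.2397.
Second-step multiplier: 121.55 ÷ 97.2397 ≈ 1.250004.
That is a change of 25.00%.

25.00%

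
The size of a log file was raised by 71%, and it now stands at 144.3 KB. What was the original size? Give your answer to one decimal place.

The overall multiplier applied was 1.71.
So the original size was 144.3 ÷ 1.71 ≈ 84.4 KB.

84.4 KB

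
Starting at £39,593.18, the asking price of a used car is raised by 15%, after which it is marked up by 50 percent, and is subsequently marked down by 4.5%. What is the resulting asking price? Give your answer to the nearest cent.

£65,224.81

Apply the 15% increase: £39,593.18 × 1.15 = £45532.157.
50% increase: £45532.157 × 1.5 = £68298.2355.
Apply the 4.5% decrease: £68298.2355 × 0.955 = £65224.8149025 ≈ £65,224.81.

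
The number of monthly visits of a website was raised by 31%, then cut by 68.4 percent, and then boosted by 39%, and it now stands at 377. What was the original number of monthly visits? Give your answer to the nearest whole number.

Undoing the 39% increase: 377 ÷ 1.39 ≈ 271.223022.
Undoing the 68.4% decrease: 271.223022 ÷ 0.316 ≈ 858.300703.
Undoing the 31% increase: 858.300703 ÷ 1.31 ≈ 655.

655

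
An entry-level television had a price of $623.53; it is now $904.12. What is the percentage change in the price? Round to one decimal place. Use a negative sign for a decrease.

45.0%

Change: $904.12 − $623.53 = $280.59.
Relative to the original: $280.59 ÷ $623.53 ≈ 45.0%.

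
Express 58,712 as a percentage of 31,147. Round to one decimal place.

58,712 ÷ 31,147 ≈ 188.5%.

188.5%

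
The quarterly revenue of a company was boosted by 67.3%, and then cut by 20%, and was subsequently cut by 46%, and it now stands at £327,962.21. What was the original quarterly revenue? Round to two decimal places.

£453,778.71

Undoing the 46% decrease: £327,962.21 ÷ 0.54 ≈ £607337.425926.
Undoing the 20% decrease: £607337.425926 ÷ 0.8 ≈ £759171.782408.
Undoing the 67.3% increase: £759171.782408 ÷ 1.673 ≈ £453,778.71.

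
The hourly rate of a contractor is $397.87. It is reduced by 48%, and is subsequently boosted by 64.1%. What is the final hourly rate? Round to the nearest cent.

Each change multiplies by a factor: 0.52 × 1.641 = 0.85332.
$397.87 × 0.85332 = $339.5104284 ≈ $339.51.

$339.51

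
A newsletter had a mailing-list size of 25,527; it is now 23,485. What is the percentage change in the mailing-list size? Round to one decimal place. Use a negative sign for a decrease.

Change: 23,485 − 25,527 = -2,042.
Relative to the original: -2,042 ÷ 25,527 ≈ -8.0%.

-8.0%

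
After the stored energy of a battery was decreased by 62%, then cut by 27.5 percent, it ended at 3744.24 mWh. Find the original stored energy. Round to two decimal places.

Undoing the 27.5% decrease: 3744.24 ÷ 0.725 ≈ 5164.468966.
Undoing the 62% decrease: 5164.468966 ÷ 0.38 ≈ 13590.71 mWh.

13590.71 mWh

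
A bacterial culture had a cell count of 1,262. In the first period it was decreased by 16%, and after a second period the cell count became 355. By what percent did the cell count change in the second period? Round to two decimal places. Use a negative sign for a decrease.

-66.51%

After the first period: 1,262 × 0.84 = 1060.08.
Second-period multiplier: 355 ÷ 1060.08 ≈ 0.33488.
That is a change of -66.51%.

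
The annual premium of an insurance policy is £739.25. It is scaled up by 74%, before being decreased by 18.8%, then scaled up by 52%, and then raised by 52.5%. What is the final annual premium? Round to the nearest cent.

Apply the 74% increase: £739.25 × 1.74 = £1286.295.
18.8% decrease: £1286.295 × 0.812 = £1044.47154.
After the 52% increase: £1044.47154 × 1.52 = £1587.5967408.
52.5% increase: £1587.5967408 × 1.525 = £2421.08502972 ≈ £2421.09.

£2421.09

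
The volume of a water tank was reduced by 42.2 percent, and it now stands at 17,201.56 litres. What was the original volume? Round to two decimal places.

The overall multiplier applied was 0.578.
So the original volume was 17,201.56 ÷ 0.578 ≈ 29,760.48 litres.

29,760.48 litres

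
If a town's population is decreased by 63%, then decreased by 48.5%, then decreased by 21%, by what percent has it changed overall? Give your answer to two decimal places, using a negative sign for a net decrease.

-84.95%

A 63% decrease multiplies by 0.37.
Then a 48.5% decrease: 0.37 × 0.515 = 0.19055.
Then a 21% decrease: 0.19055 × 0.79 = 0.1505345.
Overall factor 0.1505345, i.e. -84.95%.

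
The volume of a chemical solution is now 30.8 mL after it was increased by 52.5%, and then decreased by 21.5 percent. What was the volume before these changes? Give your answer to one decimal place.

The overall multiplier applied was 1.525 × 0.785 = 1.197125.
So the original volume was 30.8 ÷ 1.197125 ≈ 25.7 mL.

25.7 mL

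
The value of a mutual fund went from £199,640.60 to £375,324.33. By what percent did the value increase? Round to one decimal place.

Change: £375,324.33 − £199,640.60 = £175,683.73.
Relative to the original: £175,683.73 ÷ £199,640.60 ≈ 88.0%.
So the value increased by 88.0%.

88.0%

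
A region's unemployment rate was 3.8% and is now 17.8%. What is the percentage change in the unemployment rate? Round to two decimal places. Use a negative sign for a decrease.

368.42%

The change is 17.8 − 3.8 = 14.0 percentage points.
Relative to the original 3.8%, that is 14.0 ÷ 3.8 ≈ 368.42%.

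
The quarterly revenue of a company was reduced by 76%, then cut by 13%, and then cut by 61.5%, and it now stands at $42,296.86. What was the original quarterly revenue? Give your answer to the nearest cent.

The overall multiplier applied was 0.24 × 0.87 × 0.385 = 0.080388.
So the original quarterly revenue was $42,296.86 ÷ 0.080388 ≈ $526,158.88.

$526,158.88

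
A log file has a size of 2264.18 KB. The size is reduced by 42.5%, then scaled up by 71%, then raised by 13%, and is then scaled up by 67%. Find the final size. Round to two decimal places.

After the 42.5% decrease: 2264.18 × 0.575 = 1301.9035.
Apply the 71% increase: 1301.9035 × 1.71 = 2226.254985.
Apply the 13% increase: 2226.254985 × 1.13 = 2515.66813305.
67% increase: 2515.66813305 × 1.67 = 4201.1657821935 ≈ 4201.17.

4201.17 KB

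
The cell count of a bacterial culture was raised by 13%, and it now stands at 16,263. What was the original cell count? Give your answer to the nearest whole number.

14,392

The overall multiplier applied was 1.13.
So the original cell count was 16,263 ÷ 1.13 ≈ 14,392.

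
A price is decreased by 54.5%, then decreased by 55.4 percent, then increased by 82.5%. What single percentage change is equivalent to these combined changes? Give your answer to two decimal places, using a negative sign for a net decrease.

-62.97%

A 54.5% decrease multiplies by 0.455.
Then a 55.4% decrease: 0.455 × 0.446 = 0.20293.
Then an 82.5% increase: 0.20293 × 1.825 = 0.37034725.
Overall factor 0.37034725, i.e. -62.97%.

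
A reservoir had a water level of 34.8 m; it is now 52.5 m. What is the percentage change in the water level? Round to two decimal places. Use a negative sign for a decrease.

Change: 52.5 − 34.8 = 17.7.
Relative to the original: 17.7 ÷ 34.8 ≈ 50.86%.

50.86%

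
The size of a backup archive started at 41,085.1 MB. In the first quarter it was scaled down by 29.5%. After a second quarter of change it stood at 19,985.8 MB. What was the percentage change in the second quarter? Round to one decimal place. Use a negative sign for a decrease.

-31.0%

After the first quarter: 41,085.1 × 0.705 = 28964.9955.
Second-quarter multiplier: 19,985.8 ÷ 28964.9955 ≈ 0.69.
That is a change of -31.0%.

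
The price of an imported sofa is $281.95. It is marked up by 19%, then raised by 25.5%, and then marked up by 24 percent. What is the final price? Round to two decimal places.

Apply the 19% increase: $281.95 × 1.19 = $335.5205.
Apply the 25.5% increase: $335.5205 × 1.255 = $421.0782275.
Apply the 24% increase: $421.0782275 × 1.24 = $522.1370021 ≈ $522.14.

$522.14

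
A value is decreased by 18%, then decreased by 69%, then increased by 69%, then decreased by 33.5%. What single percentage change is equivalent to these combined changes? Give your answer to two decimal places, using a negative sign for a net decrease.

-71.43%

An 18% decrease multiplies by 0.82.
Then a 69% decrease: 0.82 × 0.31 = 0.2542.
Then a 69% increase: 0.2542 × 1.69 = 0.429598.
Then a 33.5% decrease: 0.429598 × 0.665 = 0.28568267.
Overall factor 0.28568267, i.e. -71.43%.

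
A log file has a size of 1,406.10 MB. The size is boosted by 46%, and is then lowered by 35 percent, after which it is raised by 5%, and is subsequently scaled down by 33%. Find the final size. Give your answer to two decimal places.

Each change multiplies by a factor: 1.46 × 0.65 × 1.05 × 0.67 = 0.6676215.
1,406.10 × 0.6676215 = 938.74259115 ≈ 938.74.

938.74 MB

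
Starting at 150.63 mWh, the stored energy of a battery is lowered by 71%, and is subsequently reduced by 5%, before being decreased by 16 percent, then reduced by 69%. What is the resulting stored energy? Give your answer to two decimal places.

71% decrease: 150.63 × 0.29 = 43.6827.
After the 5% decrease: 43.6827 × 0.95 = 41.498565.
16% decrease: 41.498565 × 0.84 = 34.8587946.
Apply the 69% decrease: 34.8587946 × 0.31 = 10.806226326 ≈ 10.81.

10.81 mWh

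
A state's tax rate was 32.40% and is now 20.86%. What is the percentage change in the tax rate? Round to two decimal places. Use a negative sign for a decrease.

The change is 20.86 − 32.40 = -11.54 percentage points.
Relative to the original 32.40%, that is -11.54 ÷ 32.40 ≈ -35.62%.

-35.62%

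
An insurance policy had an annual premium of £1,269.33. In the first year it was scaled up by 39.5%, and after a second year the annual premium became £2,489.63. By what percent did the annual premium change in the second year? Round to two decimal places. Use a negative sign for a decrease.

40.60%

After the first year: £1,269.33 × 1.395 = £1770.71535.
Second-year multiplier: £2,489.63 ÷ £1770.71535 ≈ 1.406002.
That is a change of 40.60%.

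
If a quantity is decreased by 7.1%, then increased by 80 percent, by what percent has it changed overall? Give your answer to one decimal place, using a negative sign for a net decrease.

A 7.1% decrease multiplies by 0.929.
Then an 80% increase: 0.929 × 1.8 = 1.6722.
Overall factor 1.6722, i.e. 67.2%.

67.2%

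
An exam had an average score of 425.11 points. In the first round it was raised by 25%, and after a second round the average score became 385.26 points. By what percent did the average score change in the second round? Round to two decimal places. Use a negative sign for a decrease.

-27.50%

After the first round: 425.11 × 1.25 = 531.3875.
Second-round multiplier: 385.26 ÷ 531.3875 ≈ 0.725008.
That is a change of -27.50%.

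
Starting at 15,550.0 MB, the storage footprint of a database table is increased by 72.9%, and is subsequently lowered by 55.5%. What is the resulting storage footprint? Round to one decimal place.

Each change multiplies by a factor: 1.729 × 0.445 = 0.769405.
15,550.0 × 0.769405 = 11964.24775 ≈ 11,964.2.

11,964.2 MB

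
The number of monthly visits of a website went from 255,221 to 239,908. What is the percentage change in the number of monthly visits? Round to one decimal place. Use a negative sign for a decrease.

-6.0%

Change: 239,908 − 255,221 = -15,313.
Relative to the original: -15,313 ÷ 255,221 ≈ -6.0%.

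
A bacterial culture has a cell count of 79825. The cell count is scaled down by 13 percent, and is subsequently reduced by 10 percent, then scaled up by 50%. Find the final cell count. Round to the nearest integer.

93754

Each change multiplies by a factor: 0.87 × 0.9 × 1.5 = 1.1745.
79825 × 1.1745 = 93754.4625 ≈ 93754.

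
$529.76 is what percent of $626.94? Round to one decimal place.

84.5%

$529.76 ÷ $626.94 ≈ 84.5%.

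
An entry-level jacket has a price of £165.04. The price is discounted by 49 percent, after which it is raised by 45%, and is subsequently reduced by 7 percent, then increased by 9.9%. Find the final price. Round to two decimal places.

£124.74

After the 49% decrease: £165.04 × 0.51 = £84.1704.
45% increase: £84.1704 × 1.45 = £122.04708.
Apply the 7% decrease: £122.04708 × 0.93 = £113.5037844.
9.9% increase: £113.5037844 × 1.099 = £124.7406590556 ≈ £124.74.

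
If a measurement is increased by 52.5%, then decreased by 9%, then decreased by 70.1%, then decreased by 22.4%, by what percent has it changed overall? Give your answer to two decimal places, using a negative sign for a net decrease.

The combined multiplier is 1.525 × 0.91 × 0.299 × 0.776 = 0.321991306.
That corresponds to a decrease of 67.80%.

-67.80%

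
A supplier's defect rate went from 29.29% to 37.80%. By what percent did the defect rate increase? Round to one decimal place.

29.1%

The change is 37.80 − 29.29 = 8.51 percentage points.
Relative to the original 29.29%, that is 8.51 ÷ 29.29 ≈ 29.1%.
So the defect rate rose by 29.1%.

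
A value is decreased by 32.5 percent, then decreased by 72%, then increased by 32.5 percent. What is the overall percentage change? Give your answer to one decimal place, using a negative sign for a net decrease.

-75.0%

A 32.5% decrease multiplies by 0.675.
Then a 72% decrease: 0.675 × 0.28 = 0.189.
Then a 32.5% increase: 0.189 × 1.325 = 0.250425.
Overall factor 0.250425, i.e. -75.0%.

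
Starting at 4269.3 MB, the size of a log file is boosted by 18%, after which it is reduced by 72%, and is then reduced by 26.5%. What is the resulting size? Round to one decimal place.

1036.8 MB

After the 18% increase: 4269.3 × 1.18 = 5037.774.
After the 72% decrease: 5037.774 × 0.28 = 1410.57672.
Apply the 26.5% decrease: 1410.57672 × 0.735 = 1036.7738892 ≈ 1036.8.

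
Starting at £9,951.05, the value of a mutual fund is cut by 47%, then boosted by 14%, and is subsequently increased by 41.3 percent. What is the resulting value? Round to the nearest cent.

47% decrease: £9,951.05 × 0.53 = £5274.0565.
Apply the 14% increase: £5274.0565 × 1.14 = £6012.42441.
After the 41.3% increase: £6012.42441 × 1.413 = £8495.55569133 ≈ £8,495.56.

£8,495.56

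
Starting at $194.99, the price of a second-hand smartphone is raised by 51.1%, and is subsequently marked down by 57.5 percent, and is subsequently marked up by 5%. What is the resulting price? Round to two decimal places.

Each change multiplies by a factor: 1.511 × 0.425 × 1.05 = 0.67428375.
$194.99 × 0.67428375 = $131.4785884125 ≈ $131.48.

$131.48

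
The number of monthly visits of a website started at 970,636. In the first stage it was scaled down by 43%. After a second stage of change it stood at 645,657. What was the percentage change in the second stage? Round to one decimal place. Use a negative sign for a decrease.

After the first stage: 970,636 × 0.57 = 553262.52.
Second-stage multiplier: 645,657 ÷ 553262.52 ≈ 1.167.
That is a change of 16.7%.

16.7%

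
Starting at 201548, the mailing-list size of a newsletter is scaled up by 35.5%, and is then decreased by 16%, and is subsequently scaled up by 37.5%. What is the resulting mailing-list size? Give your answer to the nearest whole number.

Each change multiplies by a factor: 1.355 × 0.84 × 1.375 = 1.565025.
201548 × 1.565025 = 315427.6587 ≈ 315428.

315428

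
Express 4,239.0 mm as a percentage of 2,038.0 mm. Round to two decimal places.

208.00%

4,239.0 mm ÷ 2,038.0 mm ≈ 208.00%.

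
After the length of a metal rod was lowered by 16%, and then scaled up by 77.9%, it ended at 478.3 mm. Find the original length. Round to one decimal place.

320.1 mm

Undoing the 77.9% increase: 478.3 ÷ 1.779 ≈ 268.858909.
Undoing the 16% decrease: 268.858909 ÷ 0.84 ≈ 320.1 mm.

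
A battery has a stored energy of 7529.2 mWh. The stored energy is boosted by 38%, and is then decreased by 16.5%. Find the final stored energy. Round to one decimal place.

38% increase: 7529.2 × 1.38 = 10390.296.
16.5% decrease: 10390.296 × 0.835 = 8675.89716 ≈ 8675.9.

8675.9 mWh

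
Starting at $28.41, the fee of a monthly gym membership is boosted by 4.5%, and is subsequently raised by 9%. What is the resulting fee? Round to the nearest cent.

$32.36

Each change multiplies by a factor: 1.045 × 1.09 = 1.13905.
$28.41 × 1.13905 = $32.3604105 ≈ $32.36.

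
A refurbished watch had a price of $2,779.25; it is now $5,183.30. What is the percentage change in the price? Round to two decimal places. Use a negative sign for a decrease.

Change: $5,183.30 − $2,779.25 = $2,404.05.
Relative to the original: $2,404.05 ÷ $2,779.25 ≈ 86.50%.

86.50%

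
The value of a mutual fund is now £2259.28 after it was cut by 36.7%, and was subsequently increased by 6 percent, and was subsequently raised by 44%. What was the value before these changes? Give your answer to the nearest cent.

£2338.29

Undoing the 44% increase: £2259.28 ÷ 1.44 ≈ £1568.944444.
Undoing the 6% increase: £1568.944444 ÷ 1.06 ≈ £1480.136268.
Undoing the 36.7% decrease: £1480.136268 ÷ 0.633 ≈ £2338.29.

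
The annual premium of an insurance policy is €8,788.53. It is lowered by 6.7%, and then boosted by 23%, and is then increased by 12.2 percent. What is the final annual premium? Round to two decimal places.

€11,316.08

Each change multiplies by a factor: 0.933 × 1.23 × 1.122 = 1.28759598.
€8,788.53 × 1.28759598 = €11316.0758981094 ≈ €11,316.08.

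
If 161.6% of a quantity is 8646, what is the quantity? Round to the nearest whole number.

8646 ÷ 1.616 ≈ 5350.

5350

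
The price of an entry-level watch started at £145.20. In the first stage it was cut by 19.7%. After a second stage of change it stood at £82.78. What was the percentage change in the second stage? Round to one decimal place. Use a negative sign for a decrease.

After the first stage: £145.20 × 0.803 = £116.5956.
Second-stage multiplier: £82.78 ÷ £116.5956 ≈ 0.70998.
That is a change of -29.0%.

-29.0%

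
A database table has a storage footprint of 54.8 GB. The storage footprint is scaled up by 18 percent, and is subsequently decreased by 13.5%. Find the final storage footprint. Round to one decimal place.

Each change multiplies by a factor: 1.18 × 0.865 = 1.0207.
54.8 × 1.0207 = 55.93436 ≈ 55.9.

55.9 GB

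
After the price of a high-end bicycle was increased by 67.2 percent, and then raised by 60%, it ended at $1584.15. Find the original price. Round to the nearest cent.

The overall multiplier applied was 1.672 × 1.6 = 2.6752.
So the original price was $1584.15 ÷ 2.6752 ≈ $592.16.

$592.16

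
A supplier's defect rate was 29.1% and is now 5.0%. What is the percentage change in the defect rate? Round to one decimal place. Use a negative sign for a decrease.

The change is 5.0 − 29.1 = -24.1 percentage points.
Relative to the original 29.1%, that is -24.1 ÷ 29.1 ≈ -82.8%.

-82.8%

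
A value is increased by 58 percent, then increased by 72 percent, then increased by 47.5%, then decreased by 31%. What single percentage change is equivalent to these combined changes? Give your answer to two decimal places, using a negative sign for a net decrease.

176.58%

The combined multiplier is 1.58 × 1.72 × 1.475 × 0.69 = 2.7658374.
That corresponds to an increase of 176.58%.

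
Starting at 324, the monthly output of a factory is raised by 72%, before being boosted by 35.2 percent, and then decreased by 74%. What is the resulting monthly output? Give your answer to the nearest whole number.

After the 72% increase: 324 × 1.72 = 557.28.
35.2% increase: 557.28 × 1.352 = 753.44256.
Apply the 74% decrease: 753.44256 × 0.26 = 195.8950656 ≈ 196.

196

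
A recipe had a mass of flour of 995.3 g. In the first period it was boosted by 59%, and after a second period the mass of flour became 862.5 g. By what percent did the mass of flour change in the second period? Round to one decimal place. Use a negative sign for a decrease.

-45.5%

After the first period: 995.3 × 1.59 = 1582.527.
Second-period multiplier: 862.5 ÷ 1582.527 ≈ 0.54501.
That is a change of -45.5%.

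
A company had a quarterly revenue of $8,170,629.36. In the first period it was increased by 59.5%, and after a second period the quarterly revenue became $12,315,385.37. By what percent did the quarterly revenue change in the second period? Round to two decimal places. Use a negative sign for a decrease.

After the first period: $8,170,629.36 × 1.595 = $13032153.8292.
Second-period multiplier: $12,315,385.37 ÷ $13032153.8292 ≈ 0.945.
That is a change of -5.50%.

-5.50%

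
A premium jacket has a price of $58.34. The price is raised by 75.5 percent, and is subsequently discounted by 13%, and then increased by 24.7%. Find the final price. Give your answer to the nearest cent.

Each change multiplies by a factor: 1.755 × 0.87 × 1.247 = 1.90398195.
$58.34 × 1.90398195 = $111.078306963 ≈ $111.08.

$111.08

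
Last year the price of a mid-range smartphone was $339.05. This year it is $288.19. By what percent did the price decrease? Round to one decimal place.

15.0%

Change: $288.19 − $339.05 = -$50.86.
Relative to the original: -$50.86 ÷ $339.05 ≈ -15.0%.
So the price decreased by 15.0%.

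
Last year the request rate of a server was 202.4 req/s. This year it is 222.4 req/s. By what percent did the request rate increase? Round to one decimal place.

Change: 222.4 − 202.4 = 20.0.
Relative to the original: 20.0 ÷ 202.4 ≈ 9.9%.
So the request rate increased by 9.9%.

9.9%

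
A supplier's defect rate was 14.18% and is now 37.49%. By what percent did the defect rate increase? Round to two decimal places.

164.39%

The change is 37.49 − 14.18 = 23.31 percentage points.
Relative to the original 14.18%, that is 23.31 ÷ 14.18 ≈ 164.39%.
So the defect rate rose by 164.39%.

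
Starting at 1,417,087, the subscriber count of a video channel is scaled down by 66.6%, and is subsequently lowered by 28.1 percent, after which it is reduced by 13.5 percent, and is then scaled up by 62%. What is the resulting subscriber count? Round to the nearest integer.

Apply the 66.6% decrease: 1,417,087 × 0.334 = 473307.058.
Apply the 28.1% decrease: 473307.058 × 0.719 = 340307.774702.
Apply the 13.5% decrease: 340307.774702 × 0.865 = 294366.22511723.
62% increase: 294366.22511723 × 1.62 = 476873.2846899126 ≈ 476,873.

476,873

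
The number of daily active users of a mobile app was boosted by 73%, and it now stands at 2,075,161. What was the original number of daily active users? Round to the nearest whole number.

The overall multiplier applied was 1.73.
So the original number of daily active users was 2,075,161 ÷ 1.73 ≈ 1,199,515.

1,199,515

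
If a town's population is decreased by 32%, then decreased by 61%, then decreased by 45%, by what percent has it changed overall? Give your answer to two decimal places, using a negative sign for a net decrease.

A 32% decrease multiplies by 0.68.
Then a 61% decrease: 0.68 × 0.39 = 0.2652.
Then a 45% decrease: 0.2652 × 0.55 = 0.14586.
Overall factor 0.14586, i.e. -85.41%.

-85.41%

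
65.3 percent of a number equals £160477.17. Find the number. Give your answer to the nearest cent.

£245753.71

£160477.17 ÷ 0.653 ≈ £245753.71.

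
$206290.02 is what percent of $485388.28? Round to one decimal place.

$206290.02 ÷ $485388.28 ≈ 42.5%.

42.5%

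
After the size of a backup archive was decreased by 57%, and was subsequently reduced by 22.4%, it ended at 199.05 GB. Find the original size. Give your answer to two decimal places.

Undoing the 22.4% decrease: 199.05 ÷ 0.776 ≈ 256.507732.
Undoing the 57% decrease: 256.507732 ÷ 0.43 ≈ 596.53 GB.

596.53 GB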